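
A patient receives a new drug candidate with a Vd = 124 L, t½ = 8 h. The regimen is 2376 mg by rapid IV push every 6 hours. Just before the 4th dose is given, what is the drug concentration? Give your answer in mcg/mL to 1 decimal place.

22.2 mcg/mL

f = (1/2)^(τ/t½) = (1/2)^(6/8) ≈ 0.5946.
C₀ = D/Vd = 2376/124 ≈ 19.161 mcg/mL.
Before the 4th dose, 3 doses have been given. Superposition: Cmin = C₀·(f + f² + … + f^3).
≈ 19.161 × (0.5946 + 0.3535 + 0.2102) ≈ 19.161 × 1.1583 ≈ 22.194 mcg/mL.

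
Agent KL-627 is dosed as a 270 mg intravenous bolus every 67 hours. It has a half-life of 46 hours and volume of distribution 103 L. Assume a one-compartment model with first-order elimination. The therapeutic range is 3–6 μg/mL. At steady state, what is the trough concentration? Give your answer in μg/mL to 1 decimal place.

1.5 μg/mL

τ/t½ = 67/46 ≈ 1.4565, so fraction remaining f = (1/2)^(67/46) ≈ 0.3644.
At steady state, accumulation factor R = 1/(1 − e^(−kτ)) ≈ 1.5733.
Single-dose peak C₀ = D/Vd = 270/103 ≈ 2.621 μg/mL.
Steady-state peak Cmax,ss = C₀·R ≈ 2.621 × 1.5733 ≈ 4.124 μg/mL.
One interval later, Cmin,ss = Cmax,ss·e^(−kτ) ≈ 4.124 × 0.3644 ≈ 1.503 μg/mL.
Trough 1.5 μg/mL vs MEC 3 μg/mL: subtherapeutic.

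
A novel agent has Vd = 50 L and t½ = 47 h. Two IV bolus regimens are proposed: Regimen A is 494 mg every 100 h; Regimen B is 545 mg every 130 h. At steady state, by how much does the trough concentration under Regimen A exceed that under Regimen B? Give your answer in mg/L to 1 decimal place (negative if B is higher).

1.1 mg/L

Regimen A: f = (1/2)^(100/47) ≈ 0.2288; Cmin,ss = (494/50)·f/(1−f) ≈ 2.931 mg/L.
Regimen B: f = (1/2)^(130/47) ≈ 0.1470; Cmin,ss = (545/50)·f/(1−f) ≈ 1.878 mg/L.
Difference ≈ 2.931 − 1.878 ≈ 1.053 mg/L.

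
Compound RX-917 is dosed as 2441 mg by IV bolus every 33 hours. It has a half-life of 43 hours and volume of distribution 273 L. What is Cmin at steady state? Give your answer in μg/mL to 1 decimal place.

12.7 μg/mL

k = ln2/t½ = ln2/43 ≈ 0.016120 h⁻¹; fraction remaining f = e^(−kτ) = e^(−0.016120×33) ≈ 0.5875.
Each bolus raises the concentration by D/Vd = 2441/273 ≈ 8.941 μg/mL.
Steady-state trough Cmin,ss = C₀·f/(1−f) ≈ 8.941 × 0.5875/0.4125 ≈ 12.734 μg/mL.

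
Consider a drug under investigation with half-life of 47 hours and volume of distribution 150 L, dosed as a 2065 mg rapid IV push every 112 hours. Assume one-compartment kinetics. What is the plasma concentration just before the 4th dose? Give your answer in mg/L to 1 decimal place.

3.2 mg/L

f = (1/2)^(τ/t½) = (1/2)^(112/47) ≈ 0.1917.
C₀ = D/Vd = 2065/150 ≈ 13.767 mg/L.
Before the 4th dose, 3 doses have been given. Superposition: Cmin = C₀·(f + f² + … + f^3).
≈ 13.767 × (0.1917 + 0.0367 + 0.0070) ≈ 13.767 × 0.2354 ≈ 3.241 mg/L.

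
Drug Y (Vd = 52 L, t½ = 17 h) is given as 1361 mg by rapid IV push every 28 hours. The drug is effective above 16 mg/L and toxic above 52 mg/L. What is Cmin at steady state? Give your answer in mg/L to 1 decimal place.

Over one 28-h interval, 28/17 ≈ 1.6471 half-lives elapse, leaving f ≈ 0.3193 of each dose.
Each bolus raises the concentration by D/Vd = 1361/52 ≈ 26.173 mg/L.
Steady-state trough Cmin,ss = C₀·f/(1−f) ≈ 26.173 × 0.3193/0.6807 ≈ 12.277 mg/L.
Trough 12.3 mg/L vs MEC 16 mg/L: subtherapeutic.

12.3 mg/L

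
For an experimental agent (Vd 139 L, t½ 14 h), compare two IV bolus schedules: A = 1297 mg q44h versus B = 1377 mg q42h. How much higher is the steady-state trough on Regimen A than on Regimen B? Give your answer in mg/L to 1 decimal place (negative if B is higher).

-0.2 mg/L

Regimen A: f = (1/2)^(44/14) ≈ 0.1132; Cmin,ss = (1297/139)·f/(1−f) ≈ 1.191 mg/L.
Regimen B: f = (1/2)^(42/14) ≈ 0.1250; Cmin,ss = (1377/139)·f/(1−f) ≈ 1.415 mg/L.
Difference ≈ 1.191 − 1.415 ≈ -0.224 mg/L.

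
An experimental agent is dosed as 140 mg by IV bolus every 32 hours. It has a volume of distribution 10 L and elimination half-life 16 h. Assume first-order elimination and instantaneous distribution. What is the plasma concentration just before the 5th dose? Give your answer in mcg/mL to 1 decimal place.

4.6 mcg/mL

f = (1/2)^(τ/t½) = (1/2)^(32/16) ≈ 0.2500.
C₀ = D/Vd = 140/10 ≈ 14.000 mcg/mL.
Before the 5th dose, 4 doses have been given. Superposition: Cmin = C₀·(f + f² + … + f^4).
≈ 14.000 × (0.2500 + 0.0625 + 0.0156 + 0.0039) ≈ 14.000 × 0.3320 ≈ 4.648 mcg/mL.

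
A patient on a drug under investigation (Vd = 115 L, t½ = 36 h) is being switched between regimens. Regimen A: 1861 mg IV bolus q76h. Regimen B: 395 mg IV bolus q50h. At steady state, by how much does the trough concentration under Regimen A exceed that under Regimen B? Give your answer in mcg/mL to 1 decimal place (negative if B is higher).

2.8 mcg/mL

Regimen A: f = (1/2)^(76/36) ≈ 0.2315; Cmin,ss = (1861/115)·f/(1−f) ≈ 4.875 mcg/mL.
Regimen B: f = (1/2)^(50/36) ≈ 0.3819; Cmin,ss = (395/115)·f/(1−f) ≈ 2.122 mcg/mL.
Difference ≈ 4.875 − 2.122 ≈ 2.753 mcg/mL.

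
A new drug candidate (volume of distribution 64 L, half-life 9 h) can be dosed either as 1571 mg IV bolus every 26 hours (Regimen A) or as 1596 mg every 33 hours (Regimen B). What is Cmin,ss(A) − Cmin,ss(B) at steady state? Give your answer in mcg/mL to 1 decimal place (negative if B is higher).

Regimen A: f = (1/2)^(26/9) ≈ 0.1350; Cmin,ss = (1571/64)·f/(1−f) ≈ 3.831 mcg/mL.
Regimen B: f = (1/2)^(33/9) ≈ 0.0787; Cmin,ss = (1596/64)·f/(1−f) ≈ 2.130 mcg/mL.
Difference ≈ 3.831 − 2.130 ≈ 1.701 mcg/mL.

1.7 mcg/mL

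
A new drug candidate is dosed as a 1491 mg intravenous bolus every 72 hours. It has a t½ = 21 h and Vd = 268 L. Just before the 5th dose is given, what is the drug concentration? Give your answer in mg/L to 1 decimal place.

f = (1/2)^(τ/t½) = (1/2)^(72/21) ≈ 0.0929.
C₀ = D/Vd = 1491/268 ≈ 5.563 mg/L.
Before the 5th dose, 4 doses have been given. Superposition: Cmin = C₀·(f + f² + … + f^4).
≈ 5.563 × (0.0929 + 0.0086 + 0.0008 + 0.0001) ≈ 5.563 × 0.1024 ≈ 0.570 mg/L.

0.6 mg/L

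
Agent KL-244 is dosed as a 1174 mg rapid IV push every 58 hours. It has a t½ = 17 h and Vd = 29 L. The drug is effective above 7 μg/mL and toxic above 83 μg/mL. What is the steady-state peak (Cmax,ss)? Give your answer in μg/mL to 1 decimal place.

k = ln2/t½ = ln2/17 ≈ 0.040773 h⁻¹; fraction remaining f = e^(−kτ) = e^(−0.040773×58) ≈ 0.0940.
At steady state, accumulation factor R = 1/(1 − e^(−kτ)) ≈ 1.1038.
Each bolus raises the concentration by D/Vd = 1174/29 ≈ 40.483 μg/mL.
Cmax,ss = C₀/(1 − f) ≈ 40.483/0.9060 ≈ 44.683 μg/mL.
Peak 44.7 μg/mL vs MTC 83 μg/mL: below toxic threshold.

44.7 μg/mL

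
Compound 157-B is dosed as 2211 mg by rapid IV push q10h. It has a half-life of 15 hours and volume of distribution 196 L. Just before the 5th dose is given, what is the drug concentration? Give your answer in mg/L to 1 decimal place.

f = (1/2)^(τ/t½) = (1/2)^(10/15) ≈ 0.6300.
C₀ = D/Vd = 2211/196 ≈ 11.281 mg/L.
Before the 5th dose, 4 doses have been given. Superposition: Cmin = C₀·(f + f² + … + f^4).
≈ 11.281 × (0.6300 + 0.3969 + 0.2500 + 0.1575) ≈ 11.281 × 1.4344 ≈ 16.181 mg/L.

16.2 mg/L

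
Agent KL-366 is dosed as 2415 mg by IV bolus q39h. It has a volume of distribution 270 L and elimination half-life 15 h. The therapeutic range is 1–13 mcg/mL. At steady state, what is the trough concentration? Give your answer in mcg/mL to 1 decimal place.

τ/t½ = 39/15 ≈ 2.6, so fraction remaining f = (1/2)^(39/15) ≈ 0.1649.
At steady state, accumulation factor R = 1/(1 − e^(−kτ)) ≈ 1.1975.
Single-dose peak C₀ = D/Vd = 2415/270 ≈ 8.944 mcg/mL.
Steady-state peak Cmax,ss = C₀·R ≈ 8.944 × 1.1975 ≈ 10.710 mcg/mL.
One interval later, Cmin,ss = Cmax,ss·e^(−kτ) ≈ 10.710 × 0.1649 ≈ 1.766 mcg/mL.
Trough 1.8 mcg/mL vs MEC 1 mcg/mL: adequate.

1.8 mcg/mL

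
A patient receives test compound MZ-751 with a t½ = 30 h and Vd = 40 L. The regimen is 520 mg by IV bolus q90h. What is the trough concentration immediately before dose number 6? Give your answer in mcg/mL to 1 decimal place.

f = (1/2)^(τ/t½) = (1/2)^(90/30) ≈ 0.1250.
C₀ = D/Vd = 520/40 ≈ 13.000 mcg/mL.
Before the 6th dose, 5 doses have been given. Superposition: Cmin = C₀·(f + f² + … + f^5).
≈ 13.000 × (0.1250 + 0.0156 + 0.0020 + 0.0002 + 0.0000) ≈ 13.000 × 0.1428 ≈ 1.856 mcg/mL.

1.9 mcg/mL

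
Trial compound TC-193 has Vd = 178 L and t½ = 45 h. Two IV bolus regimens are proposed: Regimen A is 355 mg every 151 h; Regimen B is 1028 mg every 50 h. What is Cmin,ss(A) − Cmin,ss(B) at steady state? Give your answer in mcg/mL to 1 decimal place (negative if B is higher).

-4.8 mcg/mL

Regimen A: f = (1/2)^(151/45) ≈ 0.0977; Cmin,ss = (355/178)·f/(1−f) ≈ 0.216 mcg/mL.
Regimen B: f = (1/2)^(50/45) ≈ 0.4629; Cmin,ss = (1028/178)·f/(1−f) ≈ 4.977 mcg/mL.
Difference ≈ 0.216 − 4.977 ≈ -4.761 mcg/mL.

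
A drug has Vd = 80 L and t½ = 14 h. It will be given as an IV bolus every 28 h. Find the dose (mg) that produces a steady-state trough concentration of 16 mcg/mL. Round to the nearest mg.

3840 mg

τ/t½ = 28/14 ≈ 2, so f = (1/2)^(28/14) ≈ 0.250000.
Cmin,ss = (D/Vd)·f/(1−f), so D = Cmin,ss·Vd·(1−f)/f.
D = 16 × 80 × (1−f)/f ≈ 16 × 80 × 3.00000 ≈ 3840.00 mg.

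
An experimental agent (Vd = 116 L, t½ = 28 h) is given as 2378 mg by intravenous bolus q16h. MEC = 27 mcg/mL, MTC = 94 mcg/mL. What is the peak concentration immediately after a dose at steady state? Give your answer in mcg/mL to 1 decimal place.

62.7 mcg/mL

k = ln2/t½ = ln2/28 ≈ 0.024755 h⁻¹; fraction remaining f = e^(−kτ) = e^(−0.024755×16) ≈ 0.6730.
At steady state, accumulation factor R = 1/(1 − e^(−kτ)) ≈ 3.0581.
Each bolus raises the concentration by D/Vd = 2378/116 ≈ 20.500 mcg/mL.
Steady-state peak Cmax,ss = C₀·R ≈ 20.500 × 3.0581 ≈ 62.691 mcg/mL.
Peak 62.7 mcg/mL vs MTC 94 mcg/mL: below toxic threshold.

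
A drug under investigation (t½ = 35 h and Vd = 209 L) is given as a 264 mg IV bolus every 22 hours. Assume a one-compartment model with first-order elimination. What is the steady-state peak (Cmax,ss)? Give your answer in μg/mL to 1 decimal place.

3.6 μg/mL

k = ln2/t½ = ln2/35 ≈ 0.019804 h⁻¹; fraction remaining f = e^(−kτ) = e^(−0.019804×22) ≈ 0.6468.
Accumulation ratio R = 1/(1 − f) ≈ 1/0.3532 ≈ 2.8313.
Each bolus raises the concentration by D/Vd = 264/209 ≈ 1.263 μg/mL.
Steady-state peak Cmax,ss = C₀·R ≈ 1.263 × 2.8313 ≈ 3.576 μg/mL.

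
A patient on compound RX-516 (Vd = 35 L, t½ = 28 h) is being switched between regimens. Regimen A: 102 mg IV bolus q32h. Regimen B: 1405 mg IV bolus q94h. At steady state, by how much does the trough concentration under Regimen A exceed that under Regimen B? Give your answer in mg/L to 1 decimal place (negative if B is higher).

Regimen A: f = (1/2)^(32/28) ≈ 0.4529; Cmin,ss = (102/35)·f/(1−f) ≈ 2.413 mg/L.
Regimen B: f = (1/2)^(94/28) ≈ 0.0976; Cmin,ss = (1405/35)·f/(1−f) ≈ 4.342 mg/L.
Difference ≈ 2.413 − 4.342 ≈ -1.929 mg/L.

-1.9 mg/L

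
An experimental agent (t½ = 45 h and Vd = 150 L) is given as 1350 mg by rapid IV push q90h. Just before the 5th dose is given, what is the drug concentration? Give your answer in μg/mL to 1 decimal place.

3.0 μg/mL

f = (1/2)^(τ/t½) = (1/2)^(90/45) ≈ 0.2500.
C₀ = D/Vd = 1350/150 ≈ 9.000 μg/mL.
Before the 5th dose, 4 doses have been given. Superposition: Cmin = C₀·(f + f² + … + f^4).
≈ 9.000 × (0.2500 + 0.0625 + 0.0156 + 0.0039) ≈ 9.000 × 0.3320 ≈ 2.988 μg/mL.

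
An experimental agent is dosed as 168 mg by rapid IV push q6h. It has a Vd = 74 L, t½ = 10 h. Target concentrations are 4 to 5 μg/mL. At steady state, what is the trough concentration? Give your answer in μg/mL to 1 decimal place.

4.4 μg/mL

Over one 6-h interval, 6/10 ≈ 0.6 half-lives elapse, leaving f ≈ 0.6598 of each dose.
Accumulation ratio R = 1/(1 − f) ≈ 1/0.3402 ≈ 2.9394.
Single-dose peak C₀ = D/Vd = 168/74 ≈ 2.270 μg/mL.
Cmax,ss = C₀/(1 − f) ≈ 2.270/0.3402 ≈ 6.673 μg/mL.
Steady-state trough Cmin,ss = Cmax,ss·f ≈ 6.673 × 0.6598 ≈ 4.403 μg/mL.
Trough 4.4 μg/mL vs MEC 4 μg/mL: adequate.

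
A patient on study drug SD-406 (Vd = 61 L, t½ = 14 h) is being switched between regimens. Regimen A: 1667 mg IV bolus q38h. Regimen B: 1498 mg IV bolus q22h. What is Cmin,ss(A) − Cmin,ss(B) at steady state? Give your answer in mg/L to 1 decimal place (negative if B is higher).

Regimen A: f = (1/2)^(38/14) ≈ 0.1524; Cmin,ss = (1667/61)·f/(1−f) ≈ 4.914 mg/L.
Regimen B: f = (1/2)^(22/14) ≈ 0.3365; Cmin,ss = (1498/61)·f/(1−f) ≈ 12.454 mg/L.
Difference ≈ 4.914 − 12.454 ≈ -7.540 mg/L.

-7.5 mg/L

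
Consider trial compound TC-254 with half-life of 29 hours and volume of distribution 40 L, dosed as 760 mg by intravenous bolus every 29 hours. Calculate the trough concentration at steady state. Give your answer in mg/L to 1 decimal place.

19.0 mg/L

τ = 29 h = 1 half-life, so f = (1/2)^1 = 0.5.
Accumulation ratio R = 1/(1 − f) = 1/0.5 = 2/1.
Single-dose peak C₀ = D/Vd = 760/40 = 19 mg/L.
Steady-state peak Cmax,ss = C₀·R = 19 × 2/1 ≈ 38.000 mg/L.
Steady-state trough Cmin,ss = Cmax,ss·f ≈ 38.000 × 0.5 ≈ 19.000 mg/L.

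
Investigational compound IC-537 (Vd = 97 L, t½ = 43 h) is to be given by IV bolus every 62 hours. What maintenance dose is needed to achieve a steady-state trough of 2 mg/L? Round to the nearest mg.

333 mg

τ/t½ = 62/43 ≈ 1.4419, so f = (1/2)^(62/43) ≈ 0.368092.
Cmin,ss = (D/Vd)·f/(1−f), so D = Cmin,ss·Vd·(1−f)/f.
D = 2 × 97 × (1−f)/f ≈ 2 × 97 × 1.71671 ≈ 333.04 mg.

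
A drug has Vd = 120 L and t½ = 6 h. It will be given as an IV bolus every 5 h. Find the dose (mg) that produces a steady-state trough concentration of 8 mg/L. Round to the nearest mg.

751 mg

τ/t½ = 5/6 ≈ 0.83333, so f = (1/2)^(5/6) ≈ 0.561231.
Cmin,ss = (D/Vd)·f/(1−f), so D = Cmin,ss·Vd·(1−f)/f.
D = 8 × 120 × (1−f)/f ≈ 8 × 120 × 0.78180 ≈ 750.53 mg.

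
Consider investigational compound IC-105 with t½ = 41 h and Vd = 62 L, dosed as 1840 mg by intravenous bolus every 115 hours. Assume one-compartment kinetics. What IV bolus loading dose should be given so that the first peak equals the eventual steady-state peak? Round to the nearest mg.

2147 mg

f = (1/2)^(115/41) ≈ 0.143103; accumulation ratio R = 1/(1−f) ≈ 1.16700.
Loading dose to hit Cmax,ss on first dose: D_load = D_maint·R ≈ 1840 × 1.16700 ≈ 2147.28 mg.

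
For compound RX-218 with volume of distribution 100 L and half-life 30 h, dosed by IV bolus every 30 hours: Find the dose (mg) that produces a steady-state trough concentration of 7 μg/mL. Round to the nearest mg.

700 mg

τ/t½ = 30/30 ≈ 1, so f = (1/2)^(30/30) ≈ 0.500000.
Cmin,ss = (D/Vd)·f/(1−f), so D = Cmin,ss·Vd·(1−f)/f.
D = 7 × 100 × (1−f)/f ≈ 7 × 100 × 1.00000 ≈ 700.00 mg.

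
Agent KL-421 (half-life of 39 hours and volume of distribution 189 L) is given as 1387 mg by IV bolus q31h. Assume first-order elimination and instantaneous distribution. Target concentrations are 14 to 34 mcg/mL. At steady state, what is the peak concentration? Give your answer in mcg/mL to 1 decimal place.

Over one 31-h interval, 31/39 ≈ 0.79487 half-lives elapse, leaving f ≈ 0.5764 of each dose.
At steady state, accumulation factor R = 1/(1 − e^(−kτ)) ≈ 2.3607.
Single-dose peak C₀ = D/Vd = 1387/189 ≈ 7.339 mcg/mL.
Cmax,ss = C₀/(1 − f) ≈ 7.339/0.4236 ≈ 17.325 mcg/mL.
Peak 17.3 mcg/mL vs MTC 34 mcg/mL: below toxic threshold.

17.3 mcg/mL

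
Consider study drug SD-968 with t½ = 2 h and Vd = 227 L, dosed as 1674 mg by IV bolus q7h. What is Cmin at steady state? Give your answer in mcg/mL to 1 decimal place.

0.7 mcg/mL

τ/t½ = 7/2 ≈ 3.5, so fraction remaining f = (1/2)^(7/2) ≈ 0.0884.
At steady state, accumulation factor R = 1/(1 − e^(−kτ)) ≈ 1.0970.
Each bolus raises the concentration by D/Vd = 1674/227 ≈ 7.374 mcg/mL.
Steady-state peak Cmax,ss = C₀·R ≈ 7.374 × 1.0970 ≈ 8.089 mcg/mL.
One interval later, Cmin,ss = Cmax,ss·e^(−kτ) ≈ 8.089 × 0.0884 ≈ 0.715 mcg/mL.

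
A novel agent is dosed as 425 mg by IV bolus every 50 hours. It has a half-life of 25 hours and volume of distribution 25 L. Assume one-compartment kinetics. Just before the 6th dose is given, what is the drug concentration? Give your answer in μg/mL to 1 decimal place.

5.7 μg/mL

f = (1/2)^(τ/t½) = (1/2)^(50/25) ≈ 0.2500.
C₀ = D/Vd = 425/25 ≈ 17.000 μg/mL.
Before the 6th dose, 5 doses have been given. Superposition: Cmin = C₀·(f + f² + … + f^5).
≈ 17.000 × (0.2500 + 0.0625 + 0.0156 + 0.0039 + 0.0010) ≈ 17.000 × 0.3330 ≈ 5.661 μg/mL.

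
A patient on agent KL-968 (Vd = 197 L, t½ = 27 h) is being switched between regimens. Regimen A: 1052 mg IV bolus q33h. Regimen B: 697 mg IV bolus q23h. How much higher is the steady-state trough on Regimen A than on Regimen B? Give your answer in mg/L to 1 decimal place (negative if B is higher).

Regimen A: f = (1/2)^(33/27) ≈ 0.4286; Cmin,ss = (1052/197)·f/(1−f) ≈ 4.006 mg/L.
Regimen B: f = (1/2)^(23/27) ≈ 0.5541; Cmin,ss = (697/197)·f/(1−f) ≈ 4.397 mg/L.
Difference ≈ 4.006 − 4.397 ≈ -0.391 mg/L.

-0.4 mg/L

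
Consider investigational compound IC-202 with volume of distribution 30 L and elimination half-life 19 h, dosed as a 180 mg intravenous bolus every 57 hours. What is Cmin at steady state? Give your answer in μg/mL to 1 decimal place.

0.9 μg/mL

The dosing interval is 3 half-lives, so f = 2^(−3) = 0.125.
At steady state, R = 1/(1 − 0.125) = 8/7.
Single-dose peak C₀ = D/Vd = 180/30 = 6 μg/mL.
Steady-state peak Cmax,ss = C₀·R = 6 × 8/7 ≈ 6.857 μg/mL.
Steady-state trough Cmin,ss = Cmax,ss·f ≈ 6.857 × 0.125 ≈ 0.857 μg/mL.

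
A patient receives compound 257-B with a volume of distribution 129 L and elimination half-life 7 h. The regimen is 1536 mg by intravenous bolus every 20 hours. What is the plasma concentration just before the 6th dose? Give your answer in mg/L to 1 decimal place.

1.9 mg/L

f = (1/2)^(τ/t½) = (1/2)^(20/7) ≈ 0.1380.
C₀ = D/Vd = 1536/129 ≈ 11.907 mg/L.
Before the 6th dose, 5 doses have been given. Superposition: Cmin = C₀·(f + f² + … + f^5).
≈ 11.907 × (0.1380 + 0.0190 + 0.0026 + 0.0004 + 0.0001) ≈ 11.907 × 0.1601 ≈ 1.906 mg/L.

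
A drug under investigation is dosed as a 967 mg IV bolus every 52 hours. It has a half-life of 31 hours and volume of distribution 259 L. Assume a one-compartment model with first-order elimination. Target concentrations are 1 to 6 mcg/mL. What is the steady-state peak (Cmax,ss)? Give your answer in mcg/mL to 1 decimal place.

5.4 mcg/mL

τ/t½ = 52/31 ≈ 1.6774, so fraction remaining f = (1/2)^(52/31) ≈ 0.3126.
At steady state, accumulation factor R = 1/(1 − e^(−kτ)) ≈ 1.4548.
Single-dose peak C₀ = D/Vd = 967/259 ≈ 3.734 mcg/mL.
Steady-state peak Cmax,ss = C₀·R ≈ 3.734 × 1.4548 ≈ 5.432 mcg/mL.
Peak 5.4 mcg/mL vs MTC 6 mcg/mL: below toxic threshold.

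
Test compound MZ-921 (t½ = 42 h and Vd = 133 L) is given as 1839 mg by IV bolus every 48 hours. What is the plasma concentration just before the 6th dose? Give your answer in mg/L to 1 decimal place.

f = (1/2)^(τ/t½) = (1/2)^(48/42) ≈ 0.4529.
C₀ = D/Vd = 1839/133 ≈ 13.827 mg/L.
Before the 6th dose, 5 doses have been given. Superposition: Cmin = C₀·(f + f² + … + f^5).
≈ 13.827 × (0.4529 + 0.2051 + 0.0929 + 0.0421 + 0.0191) ≈ 13.827 × 0.8121 ≈ 11.229 mg/L.

11.2 mg/L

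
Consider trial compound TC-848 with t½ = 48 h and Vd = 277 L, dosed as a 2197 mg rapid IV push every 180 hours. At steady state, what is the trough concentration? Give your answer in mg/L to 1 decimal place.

τ/t½ = 180/48 ≈ 3.75, so fraction remaining f = (1/2)^(180/48) ≈ 0.0743.
At steady state, accumulation factor R = 1/(1 − e^(−kτ)) ≈ 1.0803.
Each bolus raises the concentration by D/Vd = 2197/277 ≈ 7.931 mg/L.
Steady-state peak Cmax,ss = C₀·R ≈ 7.931 × 1.0803 ≈ 8.568 mg/L.
One interval later, Cmin,ss = Cmax,ss·e^(−kτ) ≈ 8.568 × 0.0743 ≈ 0.637 mg/L.

0.6 mg/L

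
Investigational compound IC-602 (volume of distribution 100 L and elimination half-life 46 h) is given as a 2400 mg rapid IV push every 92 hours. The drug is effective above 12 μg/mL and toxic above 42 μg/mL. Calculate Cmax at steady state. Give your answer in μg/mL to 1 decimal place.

τ = 92 h = 2 half-lives, so f = (1/2)^2 = 0.25.
At steady state, R = 1/(1 − 0.25) = 4/3.
Single-dose peak C₀ = D/Vd = 2400/100 = 24 μg/mL.
Steady-state peak Cmax,ss = C₀·R = 24 × 4/3 ≈ 32.000 μg/mL.
Peak 32.0 μg/mL vs MTC 42 μg/mL: below toxic threshold.

32.0 μg/mL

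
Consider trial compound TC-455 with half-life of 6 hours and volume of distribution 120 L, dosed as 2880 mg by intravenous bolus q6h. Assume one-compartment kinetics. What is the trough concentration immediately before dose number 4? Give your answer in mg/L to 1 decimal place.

f = (1/2)^(τ/t½) = (1/2)^(6/6) ≈ 0.5000.
C₀ = D/Vd = 2880/120 ≈ 24.000 mg/L.
Before the 4th dose, 3 doses have been given. Superposition: Cmin = C₀·(f + f² + … + f^3).
≈ 24.000 × (0.5000 + 0.2500 + 0.1250) ≈ 24.000 × 0.8750 ≈ 21.000 mg/L.

21.0 mg/L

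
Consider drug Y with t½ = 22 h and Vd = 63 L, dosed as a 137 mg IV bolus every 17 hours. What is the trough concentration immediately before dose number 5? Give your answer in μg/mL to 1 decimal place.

2.7 μg/mL

f = (1/2)^(τ/t½) = (1/2)^(17/22) ≈ 0.5853.
C₀ = D/Vd = 137/63 ≈ 2.175 μg/mL.
Before the 5th dose, 4 doses have been given. Superposition: Cmin = C₀·(f + f² + … + f^4).
≈ 2.175 × (0.5853 + 0.3426 + 0.2005 + 0.1174) ≈ 2.175 × 1.2458 ≈ 2.710 μg/mL.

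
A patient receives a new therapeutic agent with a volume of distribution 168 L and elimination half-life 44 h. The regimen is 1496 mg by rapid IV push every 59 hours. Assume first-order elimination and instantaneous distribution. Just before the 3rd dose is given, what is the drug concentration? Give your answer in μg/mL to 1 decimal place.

4.9 μg/mL

f = (1/2)^(τ/t½) = (1/2)^(59/44) ≈ 0.3948.
C₀ = D/Vd = 1496/168 ≈ 8.905 μg/mL.
Before the 3rd dose, 2 doses have been given. Superposition: Cmin = C₀·(f + f²).
≈ 8.905 × (0.3948 + 0.1559) ≈ 8.905 × 0.5507 ≈ 4.904 μg/mL.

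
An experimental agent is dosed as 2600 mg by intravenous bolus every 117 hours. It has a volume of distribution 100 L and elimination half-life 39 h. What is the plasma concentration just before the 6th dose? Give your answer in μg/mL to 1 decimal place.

f = (1/2)^(τ/t½) = (1/2)^(117/39) ≈ 0.1250.
C₀ = D/Vd = 2600/100 ≈ 26.000 μg/mL.
Before the 6th dose, 5 doses have been given. Superposition: Cmin = C₀·(f + f² + … + f^5).
≈ 26.000 × (0.1250 + 0.0156 + 0.0020 + 0.0002 + 0.0000) ≈ 26.000 × 0.1428 ≈ 3.713 μg/mL.

3.7 μg/mL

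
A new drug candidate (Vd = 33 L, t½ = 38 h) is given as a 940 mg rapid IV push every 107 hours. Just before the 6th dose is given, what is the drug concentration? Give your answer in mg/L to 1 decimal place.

4.7 mg/L

f = (1/2)^(τ/t½) = (1/2)^(107/38) ≈ 0.1420.
C₀ = D/Vd = 940/33 ≈ 28.485 mg/L.
Before the 6th dose, 5 doses have been given. Superposition: Cmin = C₀·(f + f² + … + f^5).
≈ 28.485 × (0.1420 + 0.0202 + 0.0029 + 0.0004 + 0.0001) ≈ 28.485 × 0.1656 ≈ 4.717 mg/L.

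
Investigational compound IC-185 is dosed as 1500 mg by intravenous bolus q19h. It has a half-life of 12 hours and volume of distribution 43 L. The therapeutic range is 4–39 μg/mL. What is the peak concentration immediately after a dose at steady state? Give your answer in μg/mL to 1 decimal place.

Over one 19-h interval, 19/12 ≈ 1.5833 half-lives elapse, leaving f ≈ 0.3337 of each dose.
At steady state, accumulation factor R = 1/(1 − e^(−kτ)) ≈ 1.5008.
Each bolus raises the concentration by D/Vd = 1500/43 ≈ 34.884 μg/mL.
Cmax,ss = C₀/(1 − f) ≈ 34.884/0.6663 ≈ 52.355 μg/mL.
Peak 52.4 μg/mL vs MTC 39 μg/mL: exceeds toxic threshold.

52.4 μg/mL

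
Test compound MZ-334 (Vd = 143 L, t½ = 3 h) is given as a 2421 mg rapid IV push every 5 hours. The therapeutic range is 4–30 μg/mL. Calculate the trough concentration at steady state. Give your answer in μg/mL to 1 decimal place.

τ/t½ = 5/3 ≈ 1.6667, so fraction remaining f = (1/2)^(5/3) ≈ 0.3150.
At steady state, accumulation factor R = 1/(1 − e^(−kτ)) ≈ 1.4599.
Single-dose peak C₀ = D/Vd = 2421/143 ≈ 16.930 μg/mL.
Cmax,ss = C₀/(1 − f) ≈ 16.930/0.6850 ≈ 24.715 μg/mL.
Steady-state trough Cmin,ss = Cmax,ss·f ≈ 24.715 × 0.3150 ≈ 7.785 μg/mL.
Trough 7.8 μg/mL vs MEC 4 μg/mL: adequate.

7.8 μg/mL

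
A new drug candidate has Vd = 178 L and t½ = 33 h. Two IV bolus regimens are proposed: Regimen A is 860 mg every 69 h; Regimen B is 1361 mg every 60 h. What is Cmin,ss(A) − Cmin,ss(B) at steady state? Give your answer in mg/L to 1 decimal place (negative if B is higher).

Regimen A: f = (1/2)^(69/33) ≈ 0.2347; Cmin,ss = (860/178)·f/(1−f) ≈ 1.482 mg/L.
Regimen B: f = (1/2)^(60/33) ≈ 0.2836; Cmin,ss = (1361/178)·f/(1−f) ≈ 3.027 mg/L.
Difference ≈ 1.482 − 3.027 ≈ -1.545 mg/L.

-1.5 mg/L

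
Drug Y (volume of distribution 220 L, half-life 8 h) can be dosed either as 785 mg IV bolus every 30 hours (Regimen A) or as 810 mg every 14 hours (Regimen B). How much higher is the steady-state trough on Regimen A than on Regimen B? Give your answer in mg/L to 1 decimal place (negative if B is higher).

-1.3 mg/L

Regimen A: f = (1/2)^(30/8) ≈ 0.0743; Cmin,ss = (785/220)·f/(1−f) ≈ 0.286 mg/L.
Regimen B: f = (1/2)^(14/8) ≈ 0.2973; Cmin,ss = (810/220)·f/(1−f) ≈ 1.558 mg/L.
Difference ≈ 0.286 − 1.558 ≈ -1.272 mg/L.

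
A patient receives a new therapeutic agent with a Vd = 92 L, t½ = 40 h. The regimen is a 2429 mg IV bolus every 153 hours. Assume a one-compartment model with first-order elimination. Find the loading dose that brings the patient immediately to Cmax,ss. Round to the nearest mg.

2613 mg

f = (1/2)^(153/40) ≈ 0.070560; accumulation ratio R = 1/(1−f) ≈ 1.07592.
Loading dose to hit Cmax,ss on first dose: D_load = D_maint·R ≈ 2429 × 1.07592 ≈ 2613.41 mg.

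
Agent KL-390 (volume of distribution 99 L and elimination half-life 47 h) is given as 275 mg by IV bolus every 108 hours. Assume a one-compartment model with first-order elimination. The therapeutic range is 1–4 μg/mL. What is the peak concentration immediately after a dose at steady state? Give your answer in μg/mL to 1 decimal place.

τ/t½ = 108/47 ≈ 2.2979, so fraction remaining f = (1/2)^(108/47) ≈ 0.2034.
Accumulation ratio R = 1/(1 − f) ≈ 1/0.7966 ≈ 1.2553.
Each bolus raises the concentration by D/Vd = 275/99 ≈ 2.778 μg/mL.
Steady-state peak Cmax,ss = C₀·R ≈ 2.778 × 1.2553 ≈ 3.487 μg/mL.
Peak 3.5 μg/mL vs MTC 4 μg/mL: below toxic threshold.

3.5 μg/mL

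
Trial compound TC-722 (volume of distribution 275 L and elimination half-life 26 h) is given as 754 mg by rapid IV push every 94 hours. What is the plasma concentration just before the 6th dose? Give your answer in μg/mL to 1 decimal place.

f = (1/2)^(τ/t½) = (1/2)^(94/26) ≈ 0.0816.
C₀ = D/Vd = 754/275 ≈ 2.742 μg/mL.
Before the 6th dose, 5 doses have been given. Superposition: Cmin = C₀·(f + f² + … + f^5).
≈ 2.742 × (0.0816 + 0.0067 + 0.0005 + 0.0000 + 0.0000) ≈ 2.742 × 0.0888 ≈ 0.243 μg/mL.

0.2 μg/mL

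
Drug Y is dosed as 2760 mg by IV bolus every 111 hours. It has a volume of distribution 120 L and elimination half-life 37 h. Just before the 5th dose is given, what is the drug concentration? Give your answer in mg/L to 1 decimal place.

f = (1/2)^(τ/t½) = (1/2)^(111/37) ≈ 0.1250.
C₀ = D/Vd = 2760/120 ≈ 23.000 mg/L.
Before the 5th dose, 4 doses have been given. Superposition: Cmin = C₀·(f + f² + … + f^4).
≈ 23.000 × (0.1250 + 0.0156 + 0.0020 + 0.0002) ≈ 23.000 × 0.1428 ≈ 3.284 mg/L.

3.3 mg/L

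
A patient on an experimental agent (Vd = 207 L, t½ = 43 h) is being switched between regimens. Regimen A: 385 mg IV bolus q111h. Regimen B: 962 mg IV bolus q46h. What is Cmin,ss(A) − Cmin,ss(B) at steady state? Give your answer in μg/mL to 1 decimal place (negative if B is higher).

-3.9 μg/mL

Regimen A: f = (1/2)^(111/43) ≈ 0.1671; Cmin,ss = (385/207)·f/(1−f) ≈ 0.373 μg/mL.
Regimen B: f = (1/2)^(46/43) ≈ 0.4764; Cmin,ss = (962/207)·f/(1−f) ≈ 4.228 μg/mL.
Difference ≈ 0.373 − 4.228 ≈ -3.855 μg/mL.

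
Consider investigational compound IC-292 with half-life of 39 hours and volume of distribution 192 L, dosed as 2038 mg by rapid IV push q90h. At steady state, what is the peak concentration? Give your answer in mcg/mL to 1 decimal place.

13.3 mcg/mL

Over one 90-h interval, 90/39 ≈ 2.3077 half-lives elapse, leaving f ≈ 0.2020 of each dose.
Accumulation ratio R = 1/(1 − f) ≈ 1/0.7980 ≈ 1.2531.
Each bolus raises the concentration by D/Vd = 2038/192 ≈ 10.615 mcg/mL.
Cmax,ss = C₀/(1 − f) ≈ 10.615/0.7980 ≈ 13.302 mcg/mL.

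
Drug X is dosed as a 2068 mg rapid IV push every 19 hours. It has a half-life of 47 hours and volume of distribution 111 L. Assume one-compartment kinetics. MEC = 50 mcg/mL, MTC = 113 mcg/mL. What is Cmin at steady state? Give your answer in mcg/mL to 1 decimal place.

57.6 mcg/mL

τ/t½ = 19/47 ≈ 0.40426, so fraction remaining f = (1/2)^(19/47) ≈ 0.7556.
Each bolus raises the concentration by D/Vd = 2068/111 ≈ 18.631 mcg/mL.
Steady-state trough Cmin,ss = C₀·f/(1−f) ≈ 18.631 × 0.7556/0.2444 ≈ 57.601 mcg/mL.
Trough 57.6 mcg/mL vs MEC 50 mcg/mL: adequate.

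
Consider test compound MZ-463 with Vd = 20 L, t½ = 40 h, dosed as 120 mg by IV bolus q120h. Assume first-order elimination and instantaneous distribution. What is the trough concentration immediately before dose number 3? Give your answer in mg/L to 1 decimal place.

f = (1/2)^(τ/t½) = (1/2)^(120/40) ≈ 0.1250.
C₀ = D/Vd = 120/20 ≈ 6.000 mg/L.
Before the 3rd dose, 2 doses have been given. Superposition: Cmin = C₀·(f + f²).
≈ 6.000 × (0.1250 + 0.0156) ≈ 6.000 × 0.1406 ≈ 0.844 mg/L.

0.8 mg/L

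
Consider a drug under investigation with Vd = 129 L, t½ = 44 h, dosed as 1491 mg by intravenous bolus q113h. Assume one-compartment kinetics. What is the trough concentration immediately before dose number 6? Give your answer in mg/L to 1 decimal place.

2.3 mg/L

f = (1/2)^(τ/t½) = (1/2)^(113/44) ≈ 0.1686.
C₀ = D/Vd = 1491/129 ≈ 11.558 mg/L.
Before the 6th dose, 5 doses have been given. Superposition: Cmin = C₀·(f + f² + … + f^5).
≈ 11.558 × (0.1686 + 0.0284 + 0.0048 + 0.0008 + 0.0001) ≈ 11.558 × 0.2027 ≈ 2.343 mg/L.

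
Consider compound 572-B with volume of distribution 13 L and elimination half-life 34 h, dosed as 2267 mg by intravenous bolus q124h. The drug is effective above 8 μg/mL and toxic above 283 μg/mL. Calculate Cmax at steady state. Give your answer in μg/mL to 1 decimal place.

189.5 μg/mL

τ/t½ = 124/34 ≈ 3.6471, so fraction remaining f = (1/2)^(124/34) ≈ 0.0798.
At steady state, accumulation factor R = 1/(1 − e^(−kτ)) ≈ 1.0867.
Single-dose peak C₀ = D/Vd = 2267/13 ≈ 174.385 μg/mL.
Steady-state peak Cmax,ss = C₀·R ≈ 174.385 × 1.0867 ≈ 189.504 μg/mL.
Peak 189.5 μg/mL vs MTC 283 μg/mL: below toxic threshold.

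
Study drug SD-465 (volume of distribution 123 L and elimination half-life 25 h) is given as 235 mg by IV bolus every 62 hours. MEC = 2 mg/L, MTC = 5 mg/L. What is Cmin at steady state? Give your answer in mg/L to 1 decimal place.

0.4 mg/L

k = ln2/t½ = ln2/25 ≈ 0.027726 h⁻¹; fraction remaining f = e^(−kτ) = e^(−0.027726×62) ≈ 0.1792.
At steady state, accumulation factor R = 1/(1 − e^(−kτ)) ≈ 1.2183.
Single-dose peak C₀ = D/Vd = 235/123 ≈ 1.911 mg/L.
Cmax,ss = C₀/(1 − f) ≈ 1.911/0.8208 ≈ 2.328 mg/L.
Steady-state trough Cmin,ss = Cmax,ss·f ≈ 2.328 × 0.1792 ≈ 0.417 mg/L.
Trough 0.4 mg/L vs MEC 2 mg/L: subtherapeutic.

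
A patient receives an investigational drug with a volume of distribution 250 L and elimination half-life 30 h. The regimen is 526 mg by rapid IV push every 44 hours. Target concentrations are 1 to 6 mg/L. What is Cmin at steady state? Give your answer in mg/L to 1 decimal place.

1.2 mg/L

τ/t½ = 44/30 ≈ 1.4667, so fraction remaining f = (1/2)^(44/30) ≈ 0.3618.
Single-dose peak C₀ = D/Vd = 526/250 ≈ 2.104 mg/L.
Steady-state trough Cmin,ss = C₀·f/(1−f) ≈ 2.104 × 0.3618/0.6382 ≈ 1.193 mg/L.
Trough 1.2 mg/L vs MEC 1 mg/L: adequate.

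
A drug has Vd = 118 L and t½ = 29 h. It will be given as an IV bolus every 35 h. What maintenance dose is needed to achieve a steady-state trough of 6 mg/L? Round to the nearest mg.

926 mg

τ/t½ = 35/29 ≈ 1.2069, so f = (1/2)^(35/29) ≈ 0.433199.
Cmin,ss = (D/Vd)·f/(1−f), so D = Cmin,ss·Vd·(1−f)/f.
D = 6 × 118 × (1−f)/f ≈ 6 × 118 × 1.30841 ≈ 926.35 mg.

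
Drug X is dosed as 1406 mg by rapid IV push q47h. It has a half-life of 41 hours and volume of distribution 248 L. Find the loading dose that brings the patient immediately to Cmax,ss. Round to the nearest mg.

f = (1/2)^(47/41) ≈ 0.451769; accumulation ratio R = 1/(1−f) ≈ 1.82405.
Loading dose to hit Cmax,ss on first dose: D_load = D_maint·R ≈ 1406 × 1.82405 ≈ 2564.61 mg.

2565 mg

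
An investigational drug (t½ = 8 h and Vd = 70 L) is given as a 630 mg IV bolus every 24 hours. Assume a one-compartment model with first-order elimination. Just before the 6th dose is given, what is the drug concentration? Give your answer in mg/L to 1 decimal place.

1.3 mg/L

f = (1/2)^(τ/t½) = (1/2)^(24/8) ≈ 0.1250.
C₀ = D/Vd = 630/70 ≈ 9.000 mg/L.
Before the 6th dose, 5 doses have been given. Superposition: Cmin = C₀·(f + f² + … + f^5).
≈ 9.000 × (0.1250 + 0.0156 + 0.0020 + 0.0002 + 0.0000) ≈ 9.000 × 0.1428 ≈ 1.285 mg/L.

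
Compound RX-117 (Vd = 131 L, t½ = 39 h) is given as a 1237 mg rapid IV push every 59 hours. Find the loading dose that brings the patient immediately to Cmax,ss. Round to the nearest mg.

f = (1/2)^(59/39) ≈ 0.350425; accumulation ratio R = 1/(1−f) ≈ 1.53947.
Loading dose to hit Cmax,ss on first dose: D_load = D_maint·R ≈ 1237 × 1.53947 ≈ 1904.32 mg.

1904 mg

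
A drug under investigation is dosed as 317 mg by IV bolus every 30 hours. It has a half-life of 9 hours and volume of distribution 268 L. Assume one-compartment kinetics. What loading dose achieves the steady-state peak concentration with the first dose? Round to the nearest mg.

f = (1/2)^(30/9) ≈ 0.099213; accumulation ratio R = 1/(1−f) ≈ 1.11014.
Loading dose to hit Cmax,ss on first dose: D_load = D_maint·R ≈ 317 × 1.11014 ≈ 351.91 mg.

352 mg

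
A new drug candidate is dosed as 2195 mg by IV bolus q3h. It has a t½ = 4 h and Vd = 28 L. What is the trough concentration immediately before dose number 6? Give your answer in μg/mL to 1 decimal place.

106.4 μg/mL

f = (1/2)^(τ/t½) = (1/2)^(3/4) ≈ 0.5946.
C₀ = D/Vd = 2195/28 ≈ 78.393 μg/mL.
Before the 6th dose, 5 doses have been given. Superposition: Cmin = C₀·(f + f² + … + f^5).
≈ 78.393 × (0.5946 + 0.3535 + 0.2102 + 0.1250 + 0.0743) ≈ 78.393 × 1.3576 ≈ 106.426 μg/mL.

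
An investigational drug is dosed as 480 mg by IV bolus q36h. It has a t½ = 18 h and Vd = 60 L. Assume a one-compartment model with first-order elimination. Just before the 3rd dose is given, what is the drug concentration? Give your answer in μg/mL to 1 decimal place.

2.5 μg/mL

f = (1/2)^(τ/t½) = (1/2)^(36/18) ≈ 0.2500.
C₀ = D/Vd = 480/60 ≈ 8.000 μg/mL.
Before the 3rd dose, 2 doses have been given. Superposition: Cmin = C₀·(f + f²).
≈ 8.000 × (0.2500 + 0.0625) ≈ 8.000 × 0.3125 ≈ 2.500 μg/mL.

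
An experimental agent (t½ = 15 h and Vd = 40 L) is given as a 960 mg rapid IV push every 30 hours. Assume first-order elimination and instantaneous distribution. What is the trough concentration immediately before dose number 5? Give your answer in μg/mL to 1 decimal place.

f = (1/2)^(τ/t½) = (1/2)^(30/15) ≈ 0.2500.
C₀ = D/Vd = 960/40 ≈ 24.000 μg/mL.
Before the 5th dose, 4 doses have been given. Superposition: Cmin = C₀·(f + f² + … + f^4).
≈ 24.000 × (0.2500 + 0.0625 + 0.0156 + 0.0039) ≈ 24.000 × 0.3320 ≈ 7.968 μg/mL.

8.0 μg/mL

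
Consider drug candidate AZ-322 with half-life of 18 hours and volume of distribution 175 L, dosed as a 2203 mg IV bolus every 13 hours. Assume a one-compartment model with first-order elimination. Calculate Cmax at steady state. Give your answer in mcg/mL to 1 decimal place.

32.0 mcg/mL

τ/t½ = 13/18 ≈ 0.72222, so fraction remaining f = (1/2)^(13/18) ≈ 0.6062.
Accumulation ratio R = 1/(1 − f) ≈ 1/0.3938 ≈ 2.5394.
Single-dose peak C₀ = D/Vd = 2203/175 ≈ 12.589 mcg/mL.
Steady-state peak Cmax,ss = C₀·R ≈ 12.589 × 2.5394 ≈ 31.969 mcg/mL.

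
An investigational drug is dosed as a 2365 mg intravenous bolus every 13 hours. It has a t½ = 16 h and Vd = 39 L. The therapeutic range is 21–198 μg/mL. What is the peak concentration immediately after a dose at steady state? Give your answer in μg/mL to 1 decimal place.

τ/t½ = 13/16 ≈ 0.8125, so fraction remaining f = (1/2)^(13/16) ≈ 0.5694.
Accumulation ratio R = 1/(1 − f) ≈ 1/0.4306 ≈ 2.3223.
Single-dose peak C₀ = D/Vd = 2365/39 ≈ 60.641 μg/mL.
Cmax,ss = C₀/(1 − f) ≈ 60.641/0.4306 ≈ 140.829 μg/mL.
Peak 140.8 μg/mL vs MTC 198 μg/mL: below toxic threshold.

140.8 μg/mL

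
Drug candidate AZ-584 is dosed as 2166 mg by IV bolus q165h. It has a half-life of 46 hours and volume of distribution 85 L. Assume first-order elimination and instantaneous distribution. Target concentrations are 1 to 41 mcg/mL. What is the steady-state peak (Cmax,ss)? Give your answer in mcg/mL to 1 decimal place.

k = ln2/t½ = ln2/46 ≈ 0.015068 h⁻¹; fraction remaining f = e^(−kτ) = e^(−0.015068×165) ≈ 0.0832.
Accumulation ratio R = 1/(1 − f) ≈ 1/0.9168 ≈ 1.0908.
Each bolus raises the concentration by D/Vd = 2166/85 ≈ 25.482 mcg/mL.
Steady-state peak Cmax,ss = C₀·R ≈ 25.482 × 1.0908 ≈ 27.796 mcg/mL.
Peak 27.8 mcg/mL vs MTC 41 mcg/mL: below toxic threshold.

27.8 mcg/mL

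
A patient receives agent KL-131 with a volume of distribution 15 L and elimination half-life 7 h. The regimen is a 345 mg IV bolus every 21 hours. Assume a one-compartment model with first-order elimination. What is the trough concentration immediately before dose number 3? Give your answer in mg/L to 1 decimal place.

f = (1/2)^(τ/t½) = (1/2)^(21/7) ≈ 0.1250.
C₀ = D/Vd = 345/15 ≈ 23.000 mg/L.
Before the 3rd dose, 2 doses have been given. Superposition: Cmin = C₀·(f + f²).
≈ 23.000 × (0.1250 + 0.0156) ≈ 23.000 × 0.1406 ≈ 3.234 mg/L.

3.2 mg/L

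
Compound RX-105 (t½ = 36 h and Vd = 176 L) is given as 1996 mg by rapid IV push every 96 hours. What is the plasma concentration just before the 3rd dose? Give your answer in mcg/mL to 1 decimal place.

2.1 mcg/mL

f = (1/2)^(τ/t½) = (1/2)^(96/36) ≈ 0.1575.
C₀ = D/Vd = 1996/176 ≈ 11.341 mcg/mL.
Before the 3rd dose, 2 doses have been given. Superposition: Cmin = C₀·(f + f²).
≈ 11.341 × (0.1575 + 0.0248) ≈ 11.341 × 0.1823 ≈ 2.067 mcg/mL.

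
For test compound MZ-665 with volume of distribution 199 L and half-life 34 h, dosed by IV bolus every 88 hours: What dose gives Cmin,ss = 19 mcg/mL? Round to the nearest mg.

18957 mg

τ/t½ = 88/34 ≈ 2.5882, so f = (1/2)^(88/34) ≈ 0.166289.
Cmin,ss = (D/Vd)·f/(1−f), so D = Cmin,ss·Vd·(1−f)/f.
D = 19 × 199 × (1−f)/f ≈ 19 × 199 × 5.01363 ≈ 18956.54 mg.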